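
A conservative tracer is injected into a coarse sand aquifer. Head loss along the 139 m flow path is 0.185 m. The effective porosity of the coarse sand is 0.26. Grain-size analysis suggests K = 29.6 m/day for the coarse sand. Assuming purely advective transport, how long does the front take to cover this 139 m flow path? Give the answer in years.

2.51

Hydraulic gradient i = Δh / L = 0.185 / 139 = 0.001331.
Darcy flux q = K · i = 29.60 × 0.001331 = 0.03940 m/day.
Seepage velocity v = q / n_e = 0.03940 / 0.26 = 0.1515 m/day.
Travel time t = L / v = 139 / 0.1515 = 917.4 days = 2.512 years.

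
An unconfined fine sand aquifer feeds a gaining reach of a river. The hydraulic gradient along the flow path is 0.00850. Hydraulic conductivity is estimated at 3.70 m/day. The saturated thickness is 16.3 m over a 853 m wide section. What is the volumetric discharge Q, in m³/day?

Cross-sectional area A = 853 × 16.3 = 13904 m².
Hydraulic gradient i = 0.00850.
Darcy's law: Q = K · A · i = 3.700 × 13904 × 0.008500 = 437.3 m³/day.

437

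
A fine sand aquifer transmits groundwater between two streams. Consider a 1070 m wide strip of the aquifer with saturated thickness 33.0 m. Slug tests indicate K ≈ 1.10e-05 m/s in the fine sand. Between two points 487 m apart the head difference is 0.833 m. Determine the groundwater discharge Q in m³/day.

Convert K: 1.10e-05 m/s × 86400 = 0.9504 m/day.
Cross-sectional area A = 1070 × 33.0 = 35310 m².
Hydraulic gradient i = Δh / L = 0.833 / 487 = 0.001710.
Darcy's law: Q = K · A · i = 0.9504 × 35310 × 0.001710 = 57.40 m³/day.

57.4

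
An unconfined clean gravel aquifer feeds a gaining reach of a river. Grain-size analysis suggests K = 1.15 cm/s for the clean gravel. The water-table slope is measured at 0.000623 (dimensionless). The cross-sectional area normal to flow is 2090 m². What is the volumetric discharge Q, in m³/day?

Convert K: 1.15 cm/s × 864 = 993.6 m/day.
Hydraulic gradient i = 0.000623.
Darcy's law: Q = K · A · i = 993.6 × 2090 × 0.0006230 = 1294 m³/day.

1290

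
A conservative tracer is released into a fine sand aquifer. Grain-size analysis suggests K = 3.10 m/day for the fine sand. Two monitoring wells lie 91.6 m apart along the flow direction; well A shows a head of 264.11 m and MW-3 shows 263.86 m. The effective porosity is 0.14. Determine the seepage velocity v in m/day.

0.0604

Hydraulic gradient i = (264.11 − 263.86) / 91.6 = 0.25 / 91.6 = 0.002729.
Darcy flux q = K · i = 3.100 × 0.002729 = 0.008461 m/day.
Seepage velocity v = q / n_e = 0.008461 / 0.14 = 0.06043 m/day.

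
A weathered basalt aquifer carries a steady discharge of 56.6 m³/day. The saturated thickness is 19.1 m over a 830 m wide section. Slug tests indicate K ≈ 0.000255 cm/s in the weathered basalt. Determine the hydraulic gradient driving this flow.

0.0162

Convert K: 0.000255 cm/s × 864 = 0.2203 m/day.
Cross-sectional area A = 830 × 19.1 = 15853 m².
From Q = K·A·i, i = Q / (K·A) = 56.6 / (0.2203 × 15853) = 0.01621.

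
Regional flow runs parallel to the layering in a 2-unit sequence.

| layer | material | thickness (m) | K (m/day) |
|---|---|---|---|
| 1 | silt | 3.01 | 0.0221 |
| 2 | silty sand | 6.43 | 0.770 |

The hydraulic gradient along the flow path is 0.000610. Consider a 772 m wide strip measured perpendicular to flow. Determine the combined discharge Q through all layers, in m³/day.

2.36

Flow is parallel to layering, so each bed carries its own Darcy discharge and the transmissivities add.
Σ(K_i·b_i) = 0.0221×3.01 + 0.770×6.43 = 5.018 m²/day.
Hydraulic gradient i = 0.000610.
Q = Σ(K_i·b_i) · W · i = 5.018 × 772 × 0.0006100 = 2.363 m³/day.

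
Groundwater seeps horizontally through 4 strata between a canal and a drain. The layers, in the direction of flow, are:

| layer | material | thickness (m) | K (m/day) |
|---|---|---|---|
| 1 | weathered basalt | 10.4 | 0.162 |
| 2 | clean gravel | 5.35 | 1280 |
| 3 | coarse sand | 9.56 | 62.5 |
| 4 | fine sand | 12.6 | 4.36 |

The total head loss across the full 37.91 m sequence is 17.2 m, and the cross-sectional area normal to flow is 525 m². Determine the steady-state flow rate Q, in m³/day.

134

Flow is perpendicular to layering, so the layers act in series and the equivalent K is the thickness-weighted harmonic mean.
Total thickness L = 10.4 + 5.35 + 9.56 + 12.6 = 37.91 m.
Σ(b_i/K_i) = 10.4/0.162 + 5.35/1280 + 9.56/62.5 + 12.6/4.36 = 67.24 d.
K_eq = L / Σ(b_i/K_i) = 37.91 / 67.24 = 0.5638 m/day.
Q = K_eq · A · (Δh/L) = 0.5638 × 525 × (17.2/37.91) = 134.3 m³/day.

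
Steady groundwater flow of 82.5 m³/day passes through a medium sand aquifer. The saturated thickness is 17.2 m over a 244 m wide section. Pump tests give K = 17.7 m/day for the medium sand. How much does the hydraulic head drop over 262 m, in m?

Cross-sectional area A = 244 × 17.2 = 4197 m².
From Q = K·A·i, i = Q / (K·A) = 82.5 / (17.70 × 4197) = 0.001111.
Head loss Δh = i · L = 0.001111 × 262 = 0.2910 m.

0.291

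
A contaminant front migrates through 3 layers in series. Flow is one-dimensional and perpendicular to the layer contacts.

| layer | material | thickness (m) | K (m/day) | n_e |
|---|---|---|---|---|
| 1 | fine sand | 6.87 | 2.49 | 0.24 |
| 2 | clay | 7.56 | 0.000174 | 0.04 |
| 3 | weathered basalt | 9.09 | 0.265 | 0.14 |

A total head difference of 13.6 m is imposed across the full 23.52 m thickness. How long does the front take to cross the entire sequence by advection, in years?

With flow normal to the layers, continuity requires the same specific discharge q through every layer.
Σ(b_i/K_i) = 6.87/2.49 + 7.56/0.000174 + 9.09/0.265 = 43485 d.
q = Δh / Σ(b_i/K_i) = 13.6 / 43485 = 0.0003127 m/day.
In each layer the seepage velocity is v_i = q/n_i, so the layer transit time is t_i = b_i·n_i / q:
  layer 1 (fine sand): t_1 = 6.87 × 0.24 / 0.0003127 = 5272 d
  layer 2 (clay): t_2 = 7.56 × 0.04 / 0.0003127 = 966.9 d
  layer 3 (weathered basalt): t_3 = 9.09 × 0.14 / 0.0003127 = 4069 d
Total t = Σ t_i = 10308 days = 28.22 years.

28.2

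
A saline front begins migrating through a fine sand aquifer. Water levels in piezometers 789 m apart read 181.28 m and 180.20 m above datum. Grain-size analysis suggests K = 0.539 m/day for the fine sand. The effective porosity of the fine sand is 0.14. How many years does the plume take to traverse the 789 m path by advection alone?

410

Hydraulic gradient i = (181.28 − 180.20) / 789 = 1.08 / 789 = 0.001369.
Darcy flux q = K · i = 0.5390 × 0.001369 = 0.0007378 m/day.
Seepage velocity v = q / n_e = 0.0007378 / 0.14 = 0.005270 m/day.
Travel time t = L / v = 789 / 0.005270 = 1.497e+05 days = 409.9 years.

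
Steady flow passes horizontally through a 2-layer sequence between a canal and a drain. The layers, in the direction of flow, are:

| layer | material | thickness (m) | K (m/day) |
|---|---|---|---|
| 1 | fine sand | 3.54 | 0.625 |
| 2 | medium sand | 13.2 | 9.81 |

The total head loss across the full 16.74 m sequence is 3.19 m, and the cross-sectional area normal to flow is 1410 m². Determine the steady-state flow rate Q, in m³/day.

Flow is perpendicular to layering, so the layers act in series and the equivalent K is the thickness-weighted harmonic mean.
Total thickness L = 3.54 + 13.2 = 16.74 m.
Σ(b_i/K_i) = 3.54/0.625 + 13.2/9.81 = 7.010 d.
K_eq = L / Σ(b_i/K_i) = 16.74 / 7.010 = 2.388 m/day.
Q = K_eq · A · (Δh/L) = 2.388 × 1410 × (3.19/16.74) = 641.7 m³/day.

642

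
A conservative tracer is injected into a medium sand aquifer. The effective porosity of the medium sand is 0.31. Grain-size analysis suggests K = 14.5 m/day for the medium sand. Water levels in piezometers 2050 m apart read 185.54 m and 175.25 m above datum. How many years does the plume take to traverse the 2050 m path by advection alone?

23.9

Hydraulic gradient i = (185.54 − 175.25) / 2050 = 10.29 / 2050 = 0.005020.
Darcy flux q = K · i = 14.50 × 0.005020 = 0.07278 m/day.
Seepage velocity v = q / n_e = 0.07278 / 0.31 = 0.2348 m/day.
Travel time t = L / v = 2050 / 0.2348 = 8731 days = 23.91 years.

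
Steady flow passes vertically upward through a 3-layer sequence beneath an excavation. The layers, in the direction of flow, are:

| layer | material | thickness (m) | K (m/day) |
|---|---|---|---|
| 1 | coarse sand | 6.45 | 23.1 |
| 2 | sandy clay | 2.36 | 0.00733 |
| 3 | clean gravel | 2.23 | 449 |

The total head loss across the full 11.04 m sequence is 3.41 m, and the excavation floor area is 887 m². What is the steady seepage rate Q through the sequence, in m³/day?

9.39

Flow is perpendicular to layering, so the layers act in series and the equivalent K is the thickness-weighted harmonic mean.
Total thickness L = 6.45 + 2.36 + 2.23 = 11.04 m.
Σ(b_i/K_i) = 6.45/23.1 + 2.36/0.00733 + 2.23/449 = 322.2 d.
K_eq = L / Σ(b_i/K_i) = 11.04 / 322.2 = 0.03426 m/day.
Q = K_eq · A · (Δh/L) = 0.03426 × 887 × (3.41/11.04) = 9.386 m³/day.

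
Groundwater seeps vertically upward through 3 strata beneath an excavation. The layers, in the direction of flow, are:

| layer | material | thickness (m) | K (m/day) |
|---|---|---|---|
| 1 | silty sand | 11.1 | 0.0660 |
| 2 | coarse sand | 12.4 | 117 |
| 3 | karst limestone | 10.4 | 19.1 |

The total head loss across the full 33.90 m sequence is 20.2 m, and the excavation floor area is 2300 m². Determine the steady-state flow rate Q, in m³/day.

275

Flow is perpendicular to layering, so the layers act in series and the equivalent K is the thickness-weighted harmonic mean.
Total thickness L = 11.1 + 12.4 + 10.4 = 33.90 m.
Σ(b_i/K_i) = 11.1/0.0660 + 12.4/117 + 10.4/19.1 = 168.8 d.
K_eq = L / Σ(b_i/K_i) = 33.90 / 168.8 = 0.2008 m/day.
Q = K_eq · A · (Δh/L) = 0.2008 × 2300 × (20.2/33.90) = 275.2 m³/day.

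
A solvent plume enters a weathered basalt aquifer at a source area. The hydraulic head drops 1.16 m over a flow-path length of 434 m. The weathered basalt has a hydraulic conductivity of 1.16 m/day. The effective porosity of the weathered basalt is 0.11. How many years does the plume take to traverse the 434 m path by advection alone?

42.2

Hydraulic gradient i = Δh / L = 1.16 / 434 = 0.002673.
Darcy flux q = K · i = 1.160 × 0.002673 = 0.003100 m/day.
Seepage velocity v = q / n_e = 0.003100 / 0.11 = 0.02819 m/day.
Travel time t = L / v = 434 / 0.02819 = 15398 days = 42.16 years.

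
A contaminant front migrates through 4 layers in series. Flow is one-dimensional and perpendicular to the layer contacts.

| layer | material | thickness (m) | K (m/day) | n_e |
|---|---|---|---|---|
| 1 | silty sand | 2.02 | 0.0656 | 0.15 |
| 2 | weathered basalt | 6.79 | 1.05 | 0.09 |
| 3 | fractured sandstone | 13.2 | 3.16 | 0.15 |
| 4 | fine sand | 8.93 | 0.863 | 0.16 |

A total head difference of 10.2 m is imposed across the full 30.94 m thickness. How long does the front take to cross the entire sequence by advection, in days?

21.9

With flow normal to the layers, continuity requires the same specific discharge q through every layer.
Σ(b_i/K_i) = 2.02/0.0656 + 6.79/1.05 + 13.2/3.16 + 8.93/0.863 = 51.78 d.
q = Δh / Σ(b_i/K_i) = 10.2 / 51.78 = 0.1970 m/day.
In each layer the seepage velocity is v_i = q/n_i, so the layer transit time is t_i = b_i·n_i / q:
  layer 1 (silty sand): t_1 = 2.02 × 0.15 / 0.1970 = 1.538 d
  layer 2 (weathered basalt): t_2 = 6.79 × 0.09 / 0.1970 = 3.102 d
  layer 3 (fractured sandstone): t_3 = 13.2 × 0.15 / 0.1970 = 10.05 d
  layer 4 (fine sand): t_4 = 8.93 × 0.16 / 0.1970 = 7.254 d
Total t = Σ t_i = 21.95 days.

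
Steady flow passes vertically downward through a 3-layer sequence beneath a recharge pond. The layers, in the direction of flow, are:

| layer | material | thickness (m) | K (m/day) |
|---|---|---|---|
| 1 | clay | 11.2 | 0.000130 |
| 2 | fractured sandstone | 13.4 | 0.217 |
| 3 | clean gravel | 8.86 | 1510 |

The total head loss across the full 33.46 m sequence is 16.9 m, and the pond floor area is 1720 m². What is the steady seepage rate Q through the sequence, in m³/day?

0.337

Flow is perpendicular to layering, so the layers act in series and the equivalent K is the thickness-weighted harmonic mean.
Total thickness L = 11.2 + 13.4 + 8.86 = 33.46 m.
Σ(b_i/K_i) = 11.2/0.000130 + 13.4/0.217 + 8.86/1510 = 86216 d.
K_eq = L / Σ(b_i/K_i) = 33.46 / 86216 = 0.0003881 m/day.
Q = K_eq · A · (Δh/L) = 0.0003881 × 1720 × (16.9/33.46) = 0.3372 m³/day.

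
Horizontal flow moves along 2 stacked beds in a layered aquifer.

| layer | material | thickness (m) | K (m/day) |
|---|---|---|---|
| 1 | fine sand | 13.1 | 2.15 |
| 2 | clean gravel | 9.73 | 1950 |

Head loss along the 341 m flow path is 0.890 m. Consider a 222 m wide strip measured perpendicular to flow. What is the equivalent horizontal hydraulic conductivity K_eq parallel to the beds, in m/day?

832

Flow is parallel to layering, so each bed carries its own Darcy discharge and the transmissivities add.
Σ(K_i·b_i) = 2.15×13.1 + 1950×9.73 = 19002 m²/day.
Total thickness b = 22.83 m, so K_eq = Σ(K_i·b_i)/b = 832.3 m/day.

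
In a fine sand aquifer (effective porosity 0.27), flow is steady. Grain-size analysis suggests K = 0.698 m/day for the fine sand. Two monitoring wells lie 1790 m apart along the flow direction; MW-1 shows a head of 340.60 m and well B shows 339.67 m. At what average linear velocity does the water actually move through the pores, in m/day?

Hydraulic gradient i = (340.60 − 339.67) / 1790 = 0.93 / 1790 = 0.0005196.
Darcy flux q = K · i = 0.6980 × 0.0005196 = 0.0003626 m/day.
Seepage velocity v = q / n_e = 0.0003626 / 0.27 = 0.001343 m/day.

0.00134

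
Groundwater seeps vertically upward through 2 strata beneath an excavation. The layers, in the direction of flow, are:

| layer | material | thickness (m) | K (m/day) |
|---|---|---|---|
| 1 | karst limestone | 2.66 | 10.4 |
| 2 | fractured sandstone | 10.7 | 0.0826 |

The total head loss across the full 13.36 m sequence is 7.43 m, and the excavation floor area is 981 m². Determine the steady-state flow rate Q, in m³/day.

56.2

Flow is perpendicular to layering, so the layers act in series and the equivalent K is the thickness-weighted harmonic mean.
Total thickness L = 2.66 + 10.7 = 13.36 m.
Σ(b_i/K_i) = 2.66/10.4 + 10.7/0.0826 = 129.8 d.
K_eq = L / Σ(b_i/K_i) = 13.36 / 129.8 = 0.1029 m/day.
Q = K_eq · A · (Δh/L) = 0.1029 × 981 × (7.43/13.36) = 56.16 m³/day.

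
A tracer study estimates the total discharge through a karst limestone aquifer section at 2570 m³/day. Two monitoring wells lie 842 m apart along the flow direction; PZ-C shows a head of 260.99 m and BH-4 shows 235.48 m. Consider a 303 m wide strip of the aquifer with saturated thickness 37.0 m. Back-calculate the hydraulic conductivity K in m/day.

Cross-sectional area A = 303 × 37.0 = 11211 m².
Hydraulic gradient i = (260.99 − 235.48) / 842 = 25.51 / 842 = 0.03030.
From Q = K·A·i, K = Q / (A·i) = 2570 / (11211 × 0.03030) = 7.566 m/day.

7.57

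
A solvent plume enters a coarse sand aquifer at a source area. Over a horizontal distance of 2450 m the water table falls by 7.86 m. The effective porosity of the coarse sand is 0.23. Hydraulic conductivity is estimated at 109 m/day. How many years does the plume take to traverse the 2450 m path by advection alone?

Hydraulic gradient i = Δh / L = 7.86 / 2450 = 0.003208.
Darcy flux q = K · i = 109.0 × 0.003208 = 0.3497 m/day.
Seepage velocity v = q / n_e = 0.3497 / 0.23 = 1.520 m/day.
Travel time t = L / v = 2450 / 1.520 = 1611 days = 4.412 years.

4.41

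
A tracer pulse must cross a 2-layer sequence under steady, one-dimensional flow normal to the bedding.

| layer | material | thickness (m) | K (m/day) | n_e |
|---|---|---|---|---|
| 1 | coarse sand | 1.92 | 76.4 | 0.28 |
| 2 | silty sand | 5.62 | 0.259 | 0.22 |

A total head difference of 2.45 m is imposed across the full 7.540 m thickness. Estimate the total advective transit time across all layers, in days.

15.7

With flow normal to the layers, continuity requires the same specific discharge q through every layer.
Σ(b_i/K_i) = 1.92/76.4 + 5.62/0.259 = 21.72 d.
q = Δh / Σ(b_i/K_i) = 2.45 / 21.72 = 0.1128 m/day.
In each layer the seepage velocity is v_i = q/n_i, so the layer transit time is t_i = b_i·n_i / q:
  layer 1 (coarse sand): t_1 = 1.92 × 0.28 / 0.1128 = 4.767 d
  layer 2 (silty sand): t_2 = 5.62 × 0.22 / 0.1128 = 10.96 d
Total t = Σ t_i = 15.73 days.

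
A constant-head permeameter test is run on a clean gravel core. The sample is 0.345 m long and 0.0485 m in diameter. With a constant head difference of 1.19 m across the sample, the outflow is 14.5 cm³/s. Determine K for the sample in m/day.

Cross-sectional area A = π·(d/2)² = π × (0.0485/2)² = 0.001847 m².
Convert discharge: 14.5 cm³/s = 1.450e-05 m³/s.
Darcy's law rearranged: K = Q·L / (A·Δh) = 1.450e-05 × 0.345 / (0.001847 × 1.19) = 0.002275 m/s = 196.6 m/day.

197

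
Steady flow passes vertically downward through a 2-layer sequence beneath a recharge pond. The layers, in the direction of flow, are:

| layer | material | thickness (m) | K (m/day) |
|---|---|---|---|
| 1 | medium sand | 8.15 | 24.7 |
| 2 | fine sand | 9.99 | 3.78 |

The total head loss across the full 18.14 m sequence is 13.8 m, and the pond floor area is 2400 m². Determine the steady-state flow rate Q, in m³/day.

11100

Flow is perpendicular to layering, so the layers act in series and the equivalent K is the thickness-weighted harmonic mean.
Total thickness L = 8.15 + 9.99 = 18.14 m.
Σ(b_i/K_i) = 8.15/24.7 + 9.99/3.78 = 2.973 d.
K_eq = L / Σ(b_i/K_i) = 18.14 / 2.973 = 6.102 m/day.
Q = K_eq · A · (Δh/L) = 6.102 × 2400 × (13.8/18.14) = 11141 m³/day.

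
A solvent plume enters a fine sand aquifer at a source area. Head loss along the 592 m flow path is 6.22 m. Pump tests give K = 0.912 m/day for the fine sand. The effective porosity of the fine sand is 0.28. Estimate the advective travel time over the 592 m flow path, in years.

47.4

Hydraulic gradient i = Δh / L = 6.22 / 592 = 0.01051.
Darcy flux q = K · i = 0.9120 × 0.01051 = 0.009582 m/day.
Seepage velocity v = q / n_e = 0.009582 / 0.28 = 0.03422 m/day.
Travel time t = L / v = 592 / 0.03422 = 17299 days = 47.36 years.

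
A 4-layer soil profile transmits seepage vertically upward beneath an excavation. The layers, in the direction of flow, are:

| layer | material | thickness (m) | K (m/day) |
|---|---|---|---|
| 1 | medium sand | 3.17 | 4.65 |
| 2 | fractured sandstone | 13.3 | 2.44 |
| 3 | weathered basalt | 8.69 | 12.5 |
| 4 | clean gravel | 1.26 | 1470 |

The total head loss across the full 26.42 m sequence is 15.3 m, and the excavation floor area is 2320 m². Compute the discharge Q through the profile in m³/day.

Flow is perpendicular to layering, so the layers act in series and the equivalent K is the thickness-weighted harmonic mean.
Total thickness L = 3.17 + 13.3 + 8.69 + 1.26 = 26.42 m.
Σ(b_i/K_i) = 3.17/4.65 + 13.3/2.44 + 8.69/12.5 + 1.26/1470 = 6.829 d.
K_eq = L / Σ(b_i/K_i) = 26.42 / 6.829 = 3.869 m/day.
Q = K_eq · A · (Δh/L) = 3.869 × 2320 × (15.3/26.42) = 5198 m³/day.

5200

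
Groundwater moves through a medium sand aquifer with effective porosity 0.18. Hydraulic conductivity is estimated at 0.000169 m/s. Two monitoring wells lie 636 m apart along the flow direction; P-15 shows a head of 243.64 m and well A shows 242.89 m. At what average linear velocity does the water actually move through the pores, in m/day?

0.0957

Convert K: 0.000169 m/s × 86400 = 14.60 m/day.
Hydraulic gradient i = (243.64 − 242.89) / 636 = 0.75 / 636 = 0.001179.
Darcy flux q = K · i = 14.60 × 0.001179 = 0.01722 m/day.
Seepage velocity v = q / n_e = 0.01722 / 0.18 = 0.09566 m/day.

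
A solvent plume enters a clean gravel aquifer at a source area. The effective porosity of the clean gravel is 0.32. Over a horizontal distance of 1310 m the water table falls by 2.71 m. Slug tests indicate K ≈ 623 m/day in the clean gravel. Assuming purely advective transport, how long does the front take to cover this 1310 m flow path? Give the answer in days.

Hydraulic gradient i = Δh / L = 2.71 / 1310 = 0.002069.
Darcy flux q = K · i = 623.0 × 0.002069 = 1.289 m/day.
Seepage velocity v = q / n_e = 1.289 / 0.32 = 4.028 m/day.
Travel time t = L / v = 1310 / 4.028 = 325.3 days.

325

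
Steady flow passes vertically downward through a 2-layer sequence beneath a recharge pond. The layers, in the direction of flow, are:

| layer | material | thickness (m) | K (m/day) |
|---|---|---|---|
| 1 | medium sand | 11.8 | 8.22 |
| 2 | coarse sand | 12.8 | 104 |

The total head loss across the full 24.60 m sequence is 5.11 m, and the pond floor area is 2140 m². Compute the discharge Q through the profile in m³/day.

7020

Flow is perpendicular to layering, so the layers act in series and the equivalent K is the thickness-weighted harmonic mean.
Total thickness L = 11.8 + 12.8 = 24.60 m.
Σ(b_i/K_i) = 11.8/8.22 + 12.8/104 = 1.559 d.
K_eq = L / Σ(b_i/K_i) = 24.60 / 1.559 = 15.78 m/day.
Q = K_eq · A · (Δh/L) = 15.78 × 2140 × (5.11/24.60) = 7016 m³/day.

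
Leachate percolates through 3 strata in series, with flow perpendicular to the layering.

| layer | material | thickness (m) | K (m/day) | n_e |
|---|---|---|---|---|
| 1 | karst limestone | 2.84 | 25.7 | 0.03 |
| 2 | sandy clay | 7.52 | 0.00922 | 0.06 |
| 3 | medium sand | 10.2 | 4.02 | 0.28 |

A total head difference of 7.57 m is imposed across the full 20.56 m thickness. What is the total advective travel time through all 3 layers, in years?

With flow normal to the layers, continuity requires the same specific discharge q through every layer.
Σ(b_i/K_i) = 2.84/25.7 + 7.52/0.00922 + 10.2/4.02 = 818.3 d.
q = Δh / Σ(b_i/K_i) = 7.57 / 818.3 = 0.009251 m/day.
In each layer the seepage velocity is v_i = q/n_i, so the layer transit time is t_i = b_i·n_i / q:
  layer 1 (karst limestone): t_1 = 2.84 × 0.03 / 0.009251 = 9.210 d
  layer 2 (sandy clay): t_2 = 7.52 × 0.06 / 0.009251 = 48.77 d
  layer 3 (medium sand): t_3 = 10.2 × 0.28 / 0.009251 = 308.7 d
Total t = Σ t_i = 366.7 days = 1.004 years.

1.00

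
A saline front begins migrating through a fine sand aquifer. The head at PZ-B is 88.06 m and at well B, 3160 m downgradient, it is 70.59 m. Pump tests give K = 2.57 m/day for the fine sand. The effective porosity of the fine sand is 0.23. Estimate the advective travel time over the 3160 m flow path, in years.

140

Hydraulic gradient i = (88.06 − 70.59) / 3160 = 17.47 / 3160 = 0.005528.
Darcy flux q = K · i = 2.570 × 0.005528 = 0.01421 m/day.
Seepage velocity v = q / n_e = 0.01421 / 0.23 = 0.06177 m/day.
Travel time t = L / v = 3160 / 0.06177 = 51154 days = 140.1 years.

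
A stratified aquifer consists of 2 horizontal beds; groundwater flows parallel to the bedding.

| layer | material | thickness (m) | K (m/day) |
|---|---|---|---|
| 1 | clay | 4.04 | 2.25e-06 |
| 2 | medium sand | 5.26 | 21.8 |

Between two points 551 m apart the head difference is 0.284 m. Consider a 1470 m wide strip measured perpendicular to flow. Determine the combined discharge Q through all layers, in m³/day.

Flow is parallel to layering, so each bed carries its own Darcy discharge and the transmissivities add.
Σ(K_i·b_i) = 2.25e-06×4.04 + 21.8×5.26 = 114.7 m²/day.
Hydraulic gradient i = Δh / L = 0.284 / 551 = 0.0005154.
Q = Σ(K_i·b_i) · W · i = 114.7 × 1470 × 0.0005154 = 86.88 m³/day.

86.9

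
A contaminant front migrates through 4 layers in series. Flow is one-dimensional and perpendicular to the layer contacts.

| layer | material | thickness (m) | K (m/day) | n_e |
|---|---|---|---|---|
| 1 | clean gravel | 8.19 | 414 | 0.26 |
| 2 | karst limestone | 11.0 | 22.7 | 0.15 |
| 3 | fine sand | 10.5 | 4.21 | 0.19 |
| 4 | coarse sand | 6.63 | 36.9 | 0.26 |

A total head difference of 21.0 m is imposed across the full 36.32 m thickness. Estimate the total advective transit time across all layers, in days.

With flow normal to the layers, continuity requires the same specific discharge q through every layer.
Σ(b_i/K_i) = 8.19/414 + 11.0/22.7 + 10.5/4.21 + 6.63/36.9 = 3.178 d.
q = Δh / Σ(b_i/K_i) = 21.0 / 3.178 = 6.608 m/day.
In each layer the seepage velocity is v_i = q/n_i, so the layer transit time is t_i = b_i·n_i / q:
  layer 1 (clean gravel): t_1 = 8.19 × 0.26 / 6.608 = 0.3223 d
  layer 2 (karst limestone): t_2 = 11.0 × 0.15 / 6.608 = 0.2497 d
  layer 3 (fine sand): t_3 = 10.5 × 0.19 / 6.608 = 0.3019 d
  layer 4 (coarse sand): t_4 = 6.63 × 0.26 / 6.608 = 0.2609 d
Total t = Σ t_i = 1.135 days.

1.13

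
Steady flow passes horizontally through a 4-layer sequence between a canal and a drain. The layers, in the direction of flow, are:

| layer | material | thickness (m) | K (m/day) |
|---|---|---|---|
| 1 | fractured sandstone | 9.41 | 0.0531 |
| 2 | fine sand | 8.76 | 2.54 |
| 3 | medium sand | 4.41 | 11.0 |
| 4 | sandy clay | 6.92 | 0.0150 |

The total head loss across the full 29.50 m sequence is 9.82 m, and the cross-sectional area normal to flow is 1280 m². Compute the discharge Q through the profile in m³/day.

19.6

Flow is perpendicular to layering, so the layers act in series and the equivalent K is the thickness-weighted harmonic mean.
Total thickness L = 9.41 + 8.76 + 4.41 + 6.92 = 29.50 m.
Σ(b_i/K_i) = 9.41/0.0531 + 8.76/2.54 + 4.41/11.0 + 6.92/0.0150 = 642.4 d.
K_eq = L / Σ(b_i/K_i) = 29.50 / 642.4 = 0.04592 m/day.
Q = K_eq · A · (Δh/L) = 0.04592 × 1280 × (9.82/29.50) = 19.57 m³/day.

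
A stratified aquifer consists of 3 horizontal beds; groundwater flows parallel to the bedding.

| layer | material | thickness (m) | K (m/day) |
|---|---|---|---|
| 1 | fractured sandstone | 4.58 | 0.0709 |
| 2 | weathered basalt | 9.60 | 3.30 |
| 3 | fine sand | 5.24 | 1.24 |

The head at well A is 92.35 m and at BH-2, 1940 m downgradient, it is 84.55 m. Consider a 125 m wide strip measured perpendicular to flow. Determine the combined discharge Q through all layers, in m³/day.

19.4

Flow is parallel to layering, so each bed carries its own Darcy discharge and the transmissivities add.
Σ(K_i·b_i) = 0.0709×4.58 + 3.30×9.60 + 1.24×5.24 = 38.50 m²/day.
Hydraulic gradient i = (92.35 − 84.55) / 1940 = 7.8 / 1940 = 0.004021.
Q = Σ(K_i·b_i) · W · i = 38.50 × 125 × 0.004021 = 19.35 m³/day.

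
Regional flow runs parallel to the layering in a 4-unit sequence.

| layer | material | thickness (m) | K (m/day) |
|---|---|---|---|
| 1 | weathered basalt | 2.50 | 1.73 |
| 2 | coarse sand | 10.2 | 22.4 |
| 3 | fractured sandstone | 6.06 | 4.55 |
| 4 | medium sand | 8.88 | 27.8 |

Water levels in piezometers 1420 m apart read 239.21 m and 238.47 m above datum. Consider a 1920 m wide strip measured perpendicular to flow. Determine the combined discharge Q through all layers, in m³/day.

508

Flow is parallel to layering, so each bed carries its own Darcy discharge and the transmissivities add.
Σ(K_i·b_i) = 1.73×2.50 + 22.4×10.2 + 4.55×6.06 + 27.8×8.88 = 507.2 m²/day.
Hydraulic gradient i = (239.21 − 238.47) / 1420 = 0.74 / 1420 = 0.0005211.
Q = Σ(K_i·b_i) · W · i = 507.2 × 1920 × 0.0005211 = 507.5 m³/day.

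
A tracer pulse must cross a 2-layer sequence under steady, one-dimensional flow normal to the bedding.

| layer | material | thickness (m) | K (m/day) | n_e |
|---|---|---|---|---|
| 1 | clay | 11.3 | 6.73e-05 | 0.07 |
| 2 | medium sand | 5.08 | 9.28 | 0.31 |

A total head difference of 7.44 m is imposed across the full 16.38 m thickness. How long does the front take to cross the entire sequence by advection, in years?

146

With flow normal to the layers, continuity requires the same specific discharge q through every layer.
Σ(b_i/K_i) = 11.3/6.73e-05 + 5.08/9.28 = 1.679e+05 d.
q = Δh / Σ(b_i/K_i) = 7.44 / 1.679e+05 = 4.431e-05 m/day.
In each layer the seepage velocity is v_i = q/n_i, so the layer transit time is t_i = b_i·n_i / q:
  layer 1 (clay): t_1 = 11.3 × 0.07 / 4.431e-05 = 17851 d
  layer 2 (medium sand): t_2 = 5.08 × 0.31 / 4.431e-05 = 35540 d
Total t = Σ t_i = 53391 days = 146.2 years.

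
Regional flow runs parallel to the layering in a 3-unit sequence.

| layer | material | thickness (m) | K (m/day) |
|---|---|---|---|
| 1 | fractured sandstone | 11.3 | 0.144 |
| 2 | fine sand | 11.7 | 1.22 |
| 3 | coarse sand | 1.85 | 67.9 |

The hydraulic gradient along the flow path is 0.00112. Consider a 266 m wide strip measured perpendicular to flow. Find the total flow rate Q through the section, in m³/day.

42.2

Flow is parallel to layering, so each bed carries its own Darcy discharge and the transmissivities add.
Σ(K_i·b_i) = 0.144×11.3 + 1.22×11.7 + 67.9×1.85 = 141.5 m²/day.
Hydraulic gradient i = 0.00112.
Q = Σ(K_i·b_i) · W · i = 141.5 × 266 × 0.001120 = 42.16 m³/day.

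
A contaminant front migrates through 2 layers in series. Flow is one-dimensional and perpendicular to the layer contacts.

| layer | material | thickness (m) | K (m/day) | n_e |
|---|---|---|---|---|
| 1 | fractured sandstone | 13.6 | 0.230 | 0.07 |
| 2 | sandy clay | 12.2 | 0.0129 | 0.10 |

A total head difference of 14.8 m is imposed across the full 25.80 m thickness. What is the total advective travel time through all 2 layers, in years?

With flow normal to the layers, continuity requires the same specific discharge q through every layer.
Σ(b_i/K_i) = 13.6/0.230 + 12.2/0.0129 = 1005 d.
q = Δh / Σ(b_i/K_i) = 14.8 / 1005 = 0.01473 m/day.
In each layer the seepage velocity is v_i = q/n_i, so the layer transit time is t_i = b_i·n_i / q:
  layer 1 (fractured sandstone): t_1 = 13.6 × 0.07 / 0.01473 = 64.64 d
  layer 2 (sandy clay): t_2 = 12.2 × 0.10 / 0.01473 = 82.83 d
Total t = Σ t_i = 147.5 days = 0.4038 years.

0.404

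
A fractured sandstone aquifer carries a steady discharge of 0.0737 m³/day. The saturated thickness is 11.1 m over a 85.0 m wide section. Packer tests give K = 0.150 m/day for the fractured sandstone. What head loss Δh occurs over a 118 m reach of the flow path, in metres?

0.0614

Cross-sectional area A = 85.0 × 11.1 = 943.5 m².
From Q = K·A·i, i = Q / (K·A) = 0.0737 / (0.1500 × 943.5) = 0.0005208.
Head loss Δh = i · L = 0.0005208 × 118 = 0.06145 m.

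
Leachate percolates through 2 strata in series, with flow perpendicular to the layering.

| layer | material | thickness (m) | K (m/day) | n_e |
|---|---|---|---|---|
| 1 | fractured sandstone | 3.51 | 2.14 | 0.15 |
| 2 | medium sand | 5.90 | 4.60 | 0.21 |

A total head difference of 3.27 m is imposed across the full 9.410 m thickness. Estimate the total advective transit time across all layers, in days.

With flow normal to the layers, continuity requires the same specific discharge q through every layer.
Σ(b_i/K_i) = 3.51/2.14 + 5.90/4.60 = 2.923 d.
q = Δh / Σ(b_i/K_i) = 3.27 / 2.923 = 1.119 m/day.
In each layer the seepage velocity is v_i = q/n_i, so the layer transit time is t_i = b_i·n_i / q:
  layer 1 (fractured sandstone): t_1 = 3.51 × 0.15 / 1.119 = 0.4706 d
  layer 2 (medium sand): t_2 = 5.90 × 0.21 / 1.119 = 1.107 d
Total t = Σ t_i = 1.578 days.

1.58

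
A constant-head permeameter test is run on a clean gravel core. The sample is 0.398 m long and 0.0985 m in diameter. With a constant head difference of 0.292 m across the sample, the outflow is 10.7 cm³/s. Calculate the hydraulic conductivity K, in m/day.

165

Cross-sectional area A = π·(d/2)² = π × (0.0985/2)² = 0.007620 m².
Convert discharge: 10.7 cm³/s = 1.070e-05 m³/s.
Darcy's law rearranged: K = Q·L / (A·Δh) = 1.070e-05 × 0.398 / (0.007620 × 0.292) = 0.001914 m/s = 165.4 m/day.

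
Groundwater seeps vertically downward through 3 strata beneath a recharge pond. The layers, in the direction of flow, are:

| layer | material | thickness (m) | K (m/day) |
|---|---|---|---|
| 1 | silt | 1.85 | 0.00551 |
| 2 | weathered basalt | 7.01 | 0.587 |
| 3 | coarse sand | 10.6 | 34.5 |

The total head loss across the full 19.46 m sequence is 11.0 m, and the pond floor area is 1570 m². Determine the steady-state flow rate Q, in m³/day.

49.6

Flow is perpendicular to layering, so the layers act in series and the equivalent K is the thickness-weighted harmonic mean.
Total thickness L = 1.85 + 7.01 + 10.6 = 19.46 m.
Σ(b_i/K_i) = 1.85/0.00551 + 7.01/0.587 + 10.6/34.5 = 348.0 d.
K_eq = L / Σ(b_i/K_i) = 19.46 / 348.0 = 0.05592 m/day.
Q = K_eq · A · (Δh/L) = 0.05592 × 1570 × (11.0/19.46) = 49.63 m³/day.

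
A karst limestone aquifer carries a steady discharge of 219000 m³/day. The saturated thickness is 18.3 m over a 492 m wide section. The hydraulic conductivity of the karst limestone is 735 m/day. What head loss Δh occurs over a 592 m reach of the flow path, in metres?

19.6

Cross-sectional area A = 492 × 18.3 = 9004 m².
From Q = K·A·i, i = Q / (K·A) = 219000 / (735.0 × 9004) = 0.03309.
Head loss Δh = i · L = 0.03309 × 592 = 19.59 m.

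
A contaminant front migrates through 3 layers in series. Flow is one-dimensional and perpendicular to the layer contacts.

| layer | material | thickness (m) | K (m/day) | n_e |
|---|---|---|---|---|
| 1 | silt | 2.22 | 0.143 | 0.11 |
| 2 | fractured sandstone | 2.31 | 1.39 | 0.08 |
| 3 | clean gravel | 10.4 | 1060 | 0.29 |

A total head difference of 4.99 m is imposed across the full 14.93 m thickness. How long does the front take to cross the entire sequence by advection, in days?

With flow normal to the layers, continuity requires the same specific discharge q through every layer.
Σ(b_i/K_i) = 2.22/0.143 + 2.31/1.39 + 10.4/1060 = 17.20 d.
q = Δh / Σ(b_i/K_i) = 4.99 / 17.20 = 0.2902 m/day.
In each layer the seepage velocity is v_i = q/n_i, so the layer transit time is t_i = b_i·n_i / q:
  layer 1 (silt): t_1 = 2.22 × 0.11 / 0.2902 = 0.8415 d
  layer 2 (fractured sandstone): t_2 = 2.31 × 0.08 / 0.2902 = 0.6368 d
  layer 3 (clean gravel): t_3 = 10.4 × 0.29 / 0.2902 = 10.39 d
Total t = Σ t_i = 11.87 days.

11.9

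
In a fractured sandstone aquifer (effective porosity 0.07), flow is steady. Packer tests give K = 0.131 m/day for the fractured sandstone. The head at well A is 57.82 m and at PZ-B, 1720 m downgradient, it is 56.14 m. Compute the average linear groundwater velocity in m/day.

0.00183

Hydraulic gradient i = (57.82 − 56.14) / 1720 = 1.68 / 1720 = 0.0009767.
Darcy flux q = K · i = 0.1310 × 0.0009767 = 0.0001280 m/day.
Seepage velocity v = q / n_e = 0.0001280 / 0.07 = 0.001828 m/day.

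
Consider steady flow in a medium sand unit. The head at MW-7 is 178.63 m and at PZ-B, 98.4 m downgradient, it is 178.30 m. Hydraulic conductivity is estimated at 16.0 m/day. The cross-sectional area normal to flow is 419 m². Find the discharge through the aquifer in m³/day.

Hydraulic gradient i = (178.63 − 178.30) / 98.4 = 0.33 / 98.4 = 0.003354.
Darcy's law: Q = K · A · i = 16.00 × 419.0 × 0.003354 = 22.48 m³/day.

22.5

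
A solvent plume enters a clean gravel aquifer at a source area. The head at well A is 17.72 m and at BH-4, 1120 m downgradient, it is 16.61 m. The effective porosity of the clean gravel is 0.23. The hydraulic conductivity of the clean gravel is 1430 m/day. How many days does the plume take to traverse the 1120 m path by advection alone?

182

Hydraulic gradient i = (17.72 − 16.61) / 1120 = 1.11 / 1120 = 0.0009911.
Darcy flux q = K · i = 1430 × 0.0009911 = 1.417 m/day.
Seepage velocity v = q / n_e = 1.417 / 0.23 = 6.162 m/day.
Travel time t = L / v = 1120 / 6.162 = 181.8 days.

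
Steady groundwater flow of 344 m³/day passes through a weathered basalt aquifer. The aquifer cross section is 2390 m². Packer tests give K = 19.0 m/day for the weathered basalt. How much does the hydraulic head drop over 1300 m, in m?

From Q = K·A·i, i = Q / (K·A) = 344 / (19.00 × 2390) = 0.007575.
Head loss Δh = i · L = 0.007575 × 1300 = 9.848 m.

9.85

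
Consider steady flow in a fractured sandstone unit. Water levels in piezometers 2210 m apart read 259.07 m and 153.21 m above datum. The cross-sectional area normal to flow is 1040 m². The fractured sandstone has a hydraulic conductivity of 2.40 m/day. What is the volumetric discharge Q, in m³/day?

120

Hydraulic gradient i = (259.07 − 153.21) / 2210 = 105.86 / 2210 = 0.04790.
Darcy's law: Q = K · A · i = 2.400 × 1040 × 0.04790 = 119.6 m³/day.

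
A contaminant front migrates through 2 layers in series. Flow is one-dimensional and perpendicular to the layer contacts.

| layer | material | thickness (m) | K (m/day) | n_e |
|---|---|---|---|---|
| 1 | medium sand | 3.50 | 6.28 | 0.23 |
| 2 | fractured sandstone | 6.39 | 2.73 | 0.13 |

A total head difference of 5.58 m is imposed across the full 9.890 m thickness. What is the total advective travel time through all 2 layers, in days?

With flow normal to the layers, continuity requires the same specific discharge q through every layer.
Σ(b_i/K_i) = 3.50/6.28 + 6.39/2.73 = 2.898 d.
q = Δh / Σ(b_i/K_i) = 5.58 / 2.898 = 1.925 m/day.
In each layer the seepage velocity is v_i = q/n_i, so the layer transit time is t_i = b_i·n_i / q:
  layer 1 (medium sand): t_1 = 3.50 × 0.23 / 1.925 = 0.4181 d
  layer 2 (fractured sandstone): t_2 = 6.39 × 0.13 / 1.925 = 0.4314 d
Total t = Σ t_i = 0.8495 days.

0.850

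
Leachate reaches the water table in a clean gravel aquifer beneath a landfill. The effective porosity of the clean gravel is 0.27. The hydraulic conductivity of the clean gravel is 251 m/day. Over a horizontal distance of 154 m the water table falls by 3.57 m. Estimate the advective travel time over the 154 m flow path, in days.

7.15

Hydraulic gradient i = Δh / L = 3.57 / 154 = 0.02318.
Darcy flux q = K · i = 251.0 × 0.02318 = 5.819 m/day.
Seepage velocity v = q / n_e = 5.819 / 0.27 = 21.55 m/day.
Travel time t = L / v = 154 / 21.55 = 7.146 days.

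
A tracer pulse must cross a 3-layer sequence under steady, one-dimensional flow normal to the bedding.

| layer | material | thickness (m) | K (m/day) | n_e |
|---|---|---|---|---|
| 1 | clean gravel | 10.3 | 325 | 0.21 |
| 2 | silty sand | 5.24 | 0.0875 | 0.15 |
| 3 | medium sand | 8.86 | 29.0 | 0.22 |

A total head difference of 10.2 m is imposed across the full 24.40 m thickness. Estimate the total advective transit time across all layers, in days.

28.9

With flow normal to the layers, continuity requires the same specific discharge q through every layer.
Σ(b_i/K_i) = 10.3/325 + 5.24/0.0875 + 8.86/29.0 = 60.22 d.
q = Δh / Σ(b_i/K_i) = 10.2 / 60.22 = 0.1694 m/day.
In each layer the seepage velocity is v_i = q/n_i, so the layer transit time is t_i = b_i·n_i / q:
  layer 1 (clean gravel): t_1 = 10.3 × 0.21 / 0.1694 = 12.77 d
  layer 2 (silty sand): t_2 = 5.24 × 0.15 / 0.1694 = 4.641 d
  layer 3 (medium sand): t_3 = 8.86 × 0.22 / 0.1694 = 11.51 d
Total t = Σ t_i = 28.92 days.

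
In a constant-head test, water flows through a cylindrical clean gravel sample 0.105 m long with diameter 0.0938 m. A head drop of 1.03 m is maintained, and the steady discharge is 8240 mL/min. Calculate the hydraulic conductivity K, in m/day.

175

Cross-sectional area A = π·(d/2)² = π × (0.0938/2)² = 0.006910 m².
Convert discharge: 8240 mL/min = 0.0001373 m³/s.
Darcy's law rearranged: K = Q·L / (A·Δh) = 0.0001373 × 0.105 / (0.006910 × 1.03) = 0.002026 m/s = 175.0 m/day.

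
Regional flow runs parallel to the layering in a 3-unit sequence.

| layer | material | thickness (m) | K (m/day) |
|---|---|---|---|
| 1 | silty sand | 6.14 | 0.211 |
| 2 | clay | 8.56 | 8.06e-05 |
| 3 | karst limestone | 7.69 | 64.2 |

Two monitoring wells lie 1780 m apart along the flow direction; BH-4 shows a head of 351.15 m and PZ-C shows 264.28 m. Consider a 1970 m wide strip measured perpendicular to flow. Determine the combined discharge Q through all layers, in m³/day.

47600

Flow is parallel to layering, so each bed carries its own Darcy discharge and the transmissivities add.
Σ(K_i·b_i) = 0.211×6.14 + 8.06e-05×8.56 + 64.2×7.69 = 495.0 m²/day.
Hydraulic gradient i = (351.15 − 264.28) / 1780 = 86.87 / 1780 = 0.04880.
Q = Σ(K_i·b_i) · W · i = 495.0 × 1970 × 0.04880 = 47590 m³/day.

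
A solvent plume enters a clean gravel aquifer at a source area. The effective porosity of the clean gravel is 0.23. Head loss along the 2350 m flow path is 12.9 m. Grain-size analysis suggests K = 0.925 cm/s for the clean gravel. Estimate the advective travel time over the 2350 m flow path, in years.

Convert K: 0.925 cm/s × 864 = 799.2 m/day.
Hydraulic gradient i = Δh / L = 12.9 / 2350 = 0.005489.
Darcy flux q = K · i = 799.2 × 0.005489 = 4.387 m/day.
Seepage velocity v = q / n_e = 4.387 / 0.23 = 19.07 m/day.
Travel time t = L / v = 2350 / 19.07 = 123.2 days = 0.3373 years.

0.337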